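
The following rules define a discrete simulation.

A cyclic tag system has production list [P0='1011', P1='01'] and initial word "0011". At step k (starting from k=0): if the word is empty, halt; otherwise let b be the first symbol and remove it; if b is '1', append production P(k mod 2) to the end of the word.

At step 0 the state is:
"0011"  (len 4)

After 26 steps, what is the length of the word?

step 0: "0011"  (len 4)
step 1: "011"  (len 3)
step 2: "11"  (len 2)
step 3: "11011"  (len 5)
step 4: "101101"  (len 6)
step 5: "011011011"  (len 9)
step 6: "11011011"  (len 8)
step 7: "10110111011"  (len 11)
step 8: "011011101101"  (len 12)
step 9: "11011101101"  (len 11)
step 10: "101110110101"  (len 12)
step 11: "011101101011011"  (len 15)
step 12: "11101101011011"  (len 14)
step 13: "11011010110111011"  (len 17)
step 14: "101101011011101101"  (len 18)
step 15: "011010110111011011011"  (len 21)
step 16: "11010110111011011011"  (len 20)
step 17: "10101101110110110111011"  (len 23)
step 18: "010110111011011011101101"  (len 24)
step 19: "10110111011011011101101"  (len 23)
step 20: "011011101101101110110101"  (len 24)
step 21: "11011101101101110110101"  (len 23)
step 22: "101110110110111011010101"  (len 24)
step 23: "011101101101110110101011011"  (len 27)
step 24: "11101101101110110101011011"  (len 26)
step 25: "11011011011101101010110111011"  (len 29)
step 26: "101101101110110101011011101101"  (len 30)

30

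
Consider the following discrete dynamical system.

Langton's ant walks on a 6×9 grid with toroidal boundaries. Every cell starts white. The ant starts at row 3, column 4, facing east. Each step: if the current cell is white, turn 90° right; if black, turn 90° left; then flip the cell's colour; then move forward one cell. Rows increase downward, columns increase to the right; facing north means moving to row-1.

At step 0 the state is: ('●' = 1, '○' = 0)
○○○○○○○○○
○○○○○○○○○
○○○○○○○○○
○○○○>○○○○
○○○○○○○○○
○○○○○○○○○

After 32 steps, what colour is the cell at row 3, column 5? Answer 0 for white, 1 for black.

[0] ○○○○○○○○○
○○○○○○○○○
○○○○○○○○○
○○○○>○○○○
○○○○○○○○○
○○○○○○○○○
[1] ○○○○○○○○○
○○○○○○○○○
○○○○○○○○○
○○○○●○○○○
○○○○v○○○○
○○○○○○○○○
[2] ○○○○○○○○○
○○○○○○○○○
○○○○○○○○○
○○○○●○○○○
○○○<●○○○○
○○○○○○○○○
[3] ○○○○○○○○○
○○○○○○○○○
○○○○○○○○○
○○○^●○○○○
○○○●●○○○○
○○○○○○○○○
[4] ○○○○○○○○○
○○○○○○○○○
○○○○○○○○○
○○○●>○○○○
○○○●●○○○○
○○○○○○○○○
[5] ○○○○○○○○○
○○○○○○○○○
○○○○^○○○○
○○○●○○○○○
○○○●●○○○○
○○○○○○○○○
[6] ○○○○○○○○○
○○○○○○○○○
○○○○●>○○○
○○○●○○○○○
○○○●●○○○○
○○○○○○○○○
[7] ○○○○○○○○○
○○○○○○○○○
○○○○●●○○○
○○○●○v○○○
○○○●●○○○○
○○○○○○○○○
[8] ○○○○○○○○○
○○○○○○○○○
○○○○●●○○○
○○○●<●○○○
○○○●●○○○○
○○○○○○○○○
[9] ○○○○○○○○○
○○○○○○○○○
○○○○^●○○○
○○○●●●○○○
○○○●●○○○○
○○○○○○○○○
[10] ○○○○○○○○○
○○○○○○○○○
○○○<○●○○○
○○○●●●○○○
○○○●●○○○○
○○○○○○○○○
[11] ○○○○○○○○○
○○○^○○○○○
○○○●○●○○○
○○○●●●○○○
○○○●●○○○○
○○○○○○○○○
[12] ○○○○○○○○○
○○○●>○○○○
○○○●○●○○○
○○○●●●○○○
○○○●●○○○○
○○○○○○○○○
[13] ○○○○○○○○○
○○○●●○○○○
○○○●v●○○○
○○○●●●○○○
○○○●●○○○○
○○○○○○○○○
[14] ○○○○○○○○○
○○○●●○○○○
○○○<●●○○○
○○○●●●○○○
○○○●●○○○○
○○○○○○○○○
[15] ○○○○○○○○○
○○○●●○○○○
○○○○●●○○○
○○○v●●○○○
○○○●●○○○○
○○○○○○○○○
[16] ○○○○○○○○○
○○○●●○○○○
○○○○●●○○○
○○○○>●○○○
○○○●●○○○○
○○○○○○○○○
[17] ○○○○○○○○○
○○○●●○○○○
○○○○^●○○○
○○○○○●○○○
○○○●●○○○○
○○○○○○○○○
[18] ○○○○○○○○○
○○○●●○○○○
○○○<○●○○○
○○○○○●○○○
○○○●●○○○○
○○○○○○○○○
[19] ○○○○○○○○○
○○○^●○○○○
○○○●○●○○○
○○○○○●○○○
○○○●●○○○○
○○○○○○○○○
[20] ○○○○○○○○○
○○<○●○○○○
○○○●○●○○○
○○○○○●○○○
○○○●●○○○○
○○○○○○○○○
[21] ○○^○○○○○○
○○●○●○○○○
○○○●○●○○○
○○○○○●○○○
○○○●●○○○○
○○○○○○○○○
[22] ○○●>○○○○○
○○●○●○○○○
○○○●○●○○○
○○○○○●○○○
○○○●●○○○○
○○○○○○○○○
[23] ○○●●○○○○○
○○●v●○○○○
○○○●○●○○○
○○○○○●○○○
○○○●●○○○○
○○○○○○○○○
[24] ○○●●○○○○○
○○<●●○○○○
○○○●○●○○○
○○○○○●○○○
○○○●●○○○○
○○○○○○○○○
[25] ○○●●○○○○○
○○○●●○○○○
○○v●○●○○○
○○○○○●○○○
○○○●●○○○○
○○○○○○○○○
[26] ○○●●○○○○○
○○○●●○○○○
○<●●○●○○○
○○○○○●○○○
○○○●●○○○○
○○○○○○○○○
[27] ○○●●○○○○○
○^○●●○○○○
○●●●○●○○○
○○○○○●○○○
○○○●●○○○○
○○○○○○○○○
[28] ○○●●○○○○○
○●>●●○○○○
○●●●○●○○○
○○○○○●○○○
○○○●●○○○○
○○○○○○○○○
[29] ○○●●○○○○○
○●●●●○○○○
○●v●○●○○○
○○○○○●○○○
○○○●●○○○○
○○○○○○○○○
[30] ○○●●○○○○○
○●●●●○○○○
○●○>○●○○○
○○○○○●○○○
○○○●●○○○○
○○○○○○○○○
[31] ○○●●○○○○○
○●●^●○○○○
○●○○○●○○○
○○○○○●○○○
○○○●●○○○○
○○○○○○○○○
[32] ○○●●○○○○○
○●<○●○○○○
○●○○○●○○○
○○○○○●○○○
○○○●●○○○○
○○○○○○○○○

1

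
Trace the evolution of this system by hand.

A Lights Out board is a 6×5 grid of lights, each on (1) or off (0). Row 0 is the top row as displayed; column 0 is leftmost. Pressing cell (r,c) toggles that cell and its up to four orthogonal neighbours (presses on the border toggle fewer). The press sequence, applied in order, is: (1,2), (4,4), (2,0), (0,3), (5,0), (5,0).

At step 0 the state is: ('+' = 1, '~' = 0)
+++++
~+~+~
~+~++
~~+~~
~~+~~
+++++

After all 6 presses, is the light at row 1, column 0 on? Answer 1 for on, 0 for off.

step 0: +++++
~+~+~
~+~++
~~+~~
~~+~~
+++++
step 1: ++~++
~~+~~
~++++
~~+~~
~~+~~
+++++
step 2: ++~++
~~+~~
~++++
~~+~+
~~+++
++++~
step 3: ++~++
+~+~~
+~+++
+~+~+
~~+++
++++~
step 4: +++~~
+~++~
+~+++
+~+~+
~~+++
++++~
step 5: +++~~
+~++~
+~+++
+~+~+
+~+++
~~++~
step 6: +++~~
+~++~
+~+++
+~+~+
~~+++
++++~

1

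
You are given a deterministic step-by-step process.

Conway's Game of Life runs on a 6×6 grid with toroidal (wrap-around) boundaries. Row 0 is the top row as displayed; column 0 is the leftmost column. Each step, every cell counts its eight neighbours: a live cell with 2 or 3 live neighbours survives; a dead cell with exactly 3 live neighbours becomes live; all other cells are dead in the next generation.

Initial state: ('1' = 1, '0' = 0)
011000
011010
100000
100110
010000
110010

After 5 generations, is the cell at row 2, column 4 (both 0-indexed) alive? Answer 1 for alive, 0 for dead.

step 0: 011000
011010
100000
100110
010000
110010
step 1: 000001
101100
101010
110001
011110
100000
step 2: 110001
101110
001010
000000
001110
111111
step 3: 000000
101010
011011
001010
100000
000000
step 4: 000000
101010
101010
101010
000000
000000
step 5: 000000
000000
101010
000000
000000
000000

1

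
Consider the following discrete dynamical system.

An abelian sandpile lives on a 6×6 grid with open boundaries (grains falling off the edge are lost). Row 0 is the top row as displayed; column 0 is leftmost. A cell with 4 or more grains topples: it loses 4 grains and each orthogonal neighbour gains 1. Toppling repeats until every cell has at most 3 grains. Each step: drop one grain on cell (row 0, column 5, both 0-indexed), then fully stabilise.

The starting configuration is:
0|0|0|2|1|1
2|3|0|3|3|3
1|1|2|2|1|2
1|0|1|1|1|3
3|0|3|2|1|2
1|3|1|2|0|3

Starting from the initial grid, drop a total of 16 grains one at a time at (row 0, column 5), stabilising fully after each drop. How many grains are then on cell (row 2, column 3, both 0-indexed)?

gen 0: 0|0|0|2|1|1
2|3|0|3|3|3
1|1|2|2|1|2
1|0|1|1|1|3
3|0|3|2|1|2
1|3|1|2|0|3
gen 1: 0|0|0|2|1|2
2|3|0|3|3|3
1|1|2|2|1|2
1|0|1|1|1|3
3|0|3|2|1|2
1|3|1|2|0|3
gen 2: 0|0|0|2|1|3
2|3|0|3|3|3
1|1|2|2|1|2
1|0|1|1|1|3
3|0|3|2|1|2
1|3|1|2|0|3
gen 3: 0|0|0|3|3|1
2|3|1|0|1|1
1|1|2|3|2|3
1|0|1|1|1|3
3|0|3|2|1|2
1|3|1|2|0|3
gen 4: 0|0|0|3|3|2
2|3|1|0|1|1
1|1|2|3|2|3
1|0|1|1|1|3
3|0|3|2|1|2
1|3|1|2|0|3
gen 5: 0|0|0|3|3|3
2|3|1|0|1|1
1|1|2|3|2|3
1|0|1|1|1|3
3|0|3|2|1|2
1|3|1|2|0|3
gen 6: 0|0|1|0|1|1
2|3|1|1|2|2
1|1|2|3|2|3
1|0|1|1|1|3
3|0|3|2|1|2
1|3|1|2|0|3
gen 7: 0|0|1|0|1|2
2|3|1|1|2|2
1|1|2|3|2|3
1|0|1|1|1|3
3|0|3|2|1|2
1|3|1|2|0|3
gen 8: 0|0|1|0|1|3
2|3|1|1|2|2
1|1|2|3|2|3
1|0|1|1|1|3
3|0|3|2|1|2
1|3|1|2|0|3
gen 9: 0|0|1|0|2|0
2|3|1|1|2|3
1|1|2|3|2|3
1|0|1|1|1|3
3|0|3|2|1|2
1|3|1|2|0|3
gen 10: 0|0|1|0|2|1
2|3|1|1|2|3
1|1|2|3|2|3
1|0|1|1|1|3
3|0|3|2|1|2
1|3|1|2|0|3
gen 11: 0|0|1|0|2|2
2|3|1|1|2|3
1|1|2|3|2|3
1|0|1|1|1|3
3|0|3|2|1|2
1|3|1|2|0|3
gen 12: 0|0|1|0|2|3
2|3|1|1|2|3
1|1|2|3|2|3
1|0|1|1|1|3
3|0|3|2|1|2
1|3|1|2|0|3
gen 13: 0|0|1|0|3|1
2|3|1|1|3|1
1|1|2|3|3|1
1|0|1|1|2|0
3|0|3|2|1|3
1|3|1|2|0|3
gen 14: 0|0|1|0|3|2
2|3|1|1|3|1
1|1|2|3|3|1
1|0|1|1|2|0
3|0|3|2|1|3
1|3|1|2|0|3
gen 15: 0|0|1|0|3|3
2|3|1|1|3|1
1|1|2|3|3|1
1|0|1|1|2|0
3|0|3|2|1|3
1|3|1|2|0|3
gen 16: 0|0|1|1|1|1
2|3|1|3|1|3
1|1|3|0|1|2
1|0|1|2|3|0
3|0|3|2|1|3
1|3|1|2|0|3

0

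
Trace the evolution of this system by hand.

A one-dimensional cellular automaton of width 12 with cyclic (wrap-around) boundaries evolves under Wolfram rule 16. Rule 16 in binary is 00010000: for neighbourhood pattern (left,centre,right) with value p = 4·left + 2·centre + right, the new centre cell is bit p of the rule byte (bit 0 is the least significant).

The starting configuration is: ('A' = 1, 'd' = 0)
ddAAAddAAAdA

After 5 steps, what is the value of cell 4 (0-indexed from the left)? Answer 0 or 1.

[0] ddAAAddAAAdA
[1] AddddAdddddd
[2] dAddddAddddd
[3] ddAddddAdddd
[4] dddAddddAddd
[5] ddddAddddAdd

1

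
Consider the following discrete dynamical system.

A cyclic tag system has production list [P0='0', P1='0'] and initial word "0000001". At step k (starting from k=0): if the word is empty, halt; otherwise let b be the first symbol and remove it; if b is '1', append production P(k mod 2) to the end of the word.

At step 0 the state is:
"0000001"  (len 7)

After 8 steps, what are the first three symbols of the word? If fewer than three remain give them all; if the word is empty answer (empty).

t=0: "0000001"  (len 7)
t=1: "000001"  (len 6)
t=2: "00001"  (len 5)
t=3: "0001"  (len 4)
t=4: "001"  (len 3)
t=5: "01"  (len 2)
t=6: "1"  (len 1)
t=7: "0"  (len 1)
t=8: (halted — word empty)

(empty)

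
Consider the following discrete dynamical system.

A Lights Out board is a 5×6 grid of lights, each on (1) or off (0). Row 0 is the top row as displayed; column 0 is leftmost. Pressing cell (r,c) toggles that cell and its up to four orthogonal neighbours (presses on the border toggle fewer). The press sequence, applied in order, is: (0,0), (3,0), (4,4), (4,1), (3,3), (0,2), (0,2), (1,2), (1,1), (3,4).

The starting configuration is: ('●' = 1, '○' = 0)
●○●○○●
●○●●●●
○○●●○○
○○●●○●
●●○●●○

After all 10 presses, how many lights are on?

16

step 0: ●○●○○●
●○●●●●
○○●●○○
○○●●○●
●●○●●○
step 1: ○●●○○●
○○●●●●
○○●●○○
○○●●○●
●●○●●○
step 2: ○●●○○●
○○●●●●
●○●●○○
●●●●○●
○●○●●○
step 3: ○●●○○●
○○●●●●
●○●●○○
●●●●●●
○●○○○●
step 4: ○●●○○●
○○●●●●
●○●●○○
●○●●●●
●○●○○●
step 5: ○●●○○●
○○●●●●
●○●○○○
●○○○○●
●○●●○●
step 6: ○○○●○●
○○○●●●
●○●○○○
●○○○○●
●○●●○●
step 7: ○●●○○●
○○●●●●
●○●○○○
●○○○○●
●○●●○●
step 8: ○●○○○●
○●○○●●
●○○○○○
●○○○○●
●○●●○●
step 9: ○○○○○●
●○●○●●
●●○○○○
●○○○○●
●○●●○●
step 10: ○○○○○●
●○●○●●
●●○○●○
●○○●●○
●○●●●●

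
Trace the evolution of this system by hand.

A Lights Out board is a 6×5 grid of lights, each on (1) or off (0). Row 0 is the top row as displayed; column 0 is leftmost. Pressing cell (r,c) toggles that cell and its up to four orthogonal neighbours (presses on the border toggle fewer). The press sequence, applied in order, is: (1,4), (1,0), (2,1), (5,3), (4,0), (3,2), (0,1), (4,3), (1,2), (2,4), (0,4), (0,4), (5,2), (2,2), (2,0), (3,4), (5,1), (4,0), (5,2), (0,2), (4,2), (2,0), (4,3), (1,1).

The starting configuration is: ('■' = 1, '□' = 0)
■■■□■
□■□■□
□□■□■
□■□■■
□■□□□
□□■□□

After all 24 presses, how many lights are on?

15

[0] ■■■□■
□■□■□
□□■□■
□■□■■
□■□□□
□□■□□
[1] ■■■□□
□■□□■
□□■□□
□■□■■
□■□□□
□□■□□
[2] □■■□□
■□□□■
■□■□□
□■□■■
□■□□□
□□■□□
[3] □■■□□
■■□□■
□■□□□
□□□■■
□■□□□
□□■□□
[4] □■■□□
■■□□■
□■□□□
□□□■■
□■□■□
□□□■■
[5] □■■□□
■■□□■
□■□□□
■□□■■
■□□■□
■□□■■
[6] □■■□□
■■□□■
□■■□□
■■■□■
■□■■□
■□□■■
[7] ■□□□□
■□□□■
□■■□□
■■■□■
■□■■□
■□□■■
[8] ■□□□□
■□□□■
□■■□□
■■■■■
■□□□■
■□□□■
[9] ■□■□□
■■■■■
□■□□□
■■■■■
■□□□■
■□□□■
[10] ■□■□□
■■■■□
□■□■■
■■■■□
■□□□■
■□□□■
[11] ■□■■■
■■■■■
□■□■■
■■■■□
■□□□■
■□□□■
[12] ■□■□□
■■■■□
□■□■■
■■■■□
■□□□■
■□□□■
[13] ■□■□□
■■■■□
□■□■■
■■■■□
■□■□■
■■■■■
[14] ■□■□□
■■□■□
□□■□■
■■□■□
■□■□■
■■■■■
[15] ■□■□□
□■□■□
■■■□■
□■□■□
■□■□■
■■■■■
[16] ■□■□□
□■□■□
■■■□□
□■□□■
■□■□□
■■■■■
[17] ■□■□□
□■□■□
■■■□□
□■□□■
■■■□□
□□□■■
[18] ■□■□□
□■□■□
■■■□□
■■□□■
□□■□□
■□□■■
[19] ■□■□□
□■□■□
■■■□□
■■□□■
□□□□□
■■■□■
[20] ■■□■□
□■■■□
■■■□□
■■□□■
□□□□□
■■■□■
[21] ■■□■□
□■■■□
■■■□□
■■■□■
□■■■□
■■□□■
[22] ■■□■□
■■■■□
□□■□□
□■■□■
□■■■□
■■□□■
[23] ■■□■□
■■■■□
□□■□□
□■■■■
□■□□■
■■□■■
[24] ■□□■□
□□□■□
□■■□□
□■■■■
□■□□■
■■□■■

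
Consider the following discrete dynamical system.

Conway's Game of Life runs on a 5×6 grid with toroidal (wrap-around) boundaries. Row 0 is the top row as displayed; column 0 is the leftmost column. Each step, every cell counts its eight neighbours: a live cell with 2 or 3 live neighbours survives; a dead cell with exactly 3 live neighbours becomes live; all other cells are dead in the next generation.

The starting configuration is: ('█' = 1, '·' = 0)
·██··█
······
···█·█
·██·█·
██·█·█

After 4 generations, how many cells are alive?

gen 0: ·██··█
······
···█·█
·██·█·
██·█·█
gen 1: ·██·██
█·█·█·
··███·
·█····
···█·█
gen 2: ·██···
█·····
··█·██
······
·█·█·█
gen 3: ·██···
█·██·█
·····█
█·██·█
██····
gen 4: ···█·█
█·████
······
··█·██
···█·█

12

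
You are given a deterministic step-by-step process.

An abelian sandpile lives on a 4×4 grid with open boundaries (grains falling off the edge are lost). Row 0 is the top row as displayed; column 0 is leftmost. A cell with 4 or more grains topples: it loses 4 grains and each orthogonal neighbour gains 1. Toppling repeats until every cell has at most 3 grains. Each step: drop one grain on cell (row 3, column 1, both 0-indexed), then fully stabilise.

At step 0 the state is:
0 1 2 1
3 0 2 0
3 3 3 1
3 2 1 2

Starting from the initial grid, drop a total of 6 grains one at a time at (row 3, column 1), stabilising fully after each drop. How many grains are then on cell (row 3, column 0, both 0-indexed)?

0) 0 1 2 1
3 0 2 0
3 3 3 1
3 2 1 2
1) 0 1 2 1
3 0 2 0
3 3 3 1
3 3 1 2
2) 1 1 2 1
0 2 3 0
2 2 0 2
1 2 3 2
3) 1 1 2 1
0 2 3 0
2 2 0 2
1 3 3 2
4) 1 1 2 1
0 2 3 0
2 3 1 2
2 1 0 3
5) 1 1 2 1
0 2 3 0
2 3 1 2
2 2 0 3
6) 1 1 2 1
0 2 3 0
2 3 1 2
2 3 0 3

2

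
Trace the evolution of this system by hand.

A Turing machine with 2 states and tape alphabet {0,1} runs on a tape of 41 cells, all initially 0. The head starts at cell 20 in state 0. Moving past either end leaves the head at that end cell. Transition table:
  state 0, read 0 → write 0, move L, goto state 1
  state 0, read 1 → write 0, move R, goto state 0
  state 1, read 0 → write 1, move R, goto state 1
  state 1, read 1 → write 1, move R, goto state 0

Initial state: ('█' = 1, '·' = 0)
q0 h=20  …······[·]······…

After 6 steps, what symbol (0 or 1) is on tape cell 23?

0) q0 h=20  …······[·]······…
1) q1 h=19  …······[·]······…
2) q1 h=20  …·····█[·]······…
3) q1 h=21  …····██[·]······…
4) q1 h=22  …···███[·]······…
5) q1 h=23  …··████[·]······…
6) q1 h=24  …·█████[·]······…

1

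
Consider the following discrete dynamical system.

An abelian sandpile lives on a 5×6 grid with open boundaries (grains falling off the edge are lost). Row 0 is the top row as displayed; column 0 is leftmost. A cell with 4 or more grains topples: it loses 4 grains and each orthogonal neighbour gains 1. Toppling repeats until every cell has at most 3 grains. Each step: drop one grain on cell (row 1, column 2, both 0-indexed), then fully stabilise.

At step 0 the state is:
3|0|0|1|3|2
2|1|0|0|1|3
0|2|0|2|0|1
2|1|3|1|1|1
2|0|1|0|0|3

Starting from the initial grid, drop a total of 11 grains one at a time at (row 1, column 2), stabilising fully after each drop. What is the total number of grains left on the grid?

[0] 3|0|0|1|3|2
2|1|0|0|1|3
0|2|0|2|0|1
2|1|3|1|1|1
2|0|1|0|0|3
[1] 3|0|0|1|3|2
2|1|1|0|1|3
0|2|0|2|0|1
2|1|3|1|1|1
2|0|1|0|0|3
[2] 3|0|0|1|3|2
2|1|2|0|1|3
0|2|0|2|0|1
2|1|3|1|1|1
2|0|1|0|0|3
[3] 3|0|0|1|3|2
2|1|3|0|1|3
0|2|0|2|0|1
2|1|3|1|1|1
2|0|1|0|0|3
[4] 3|0|1|1|3|2
2|2|0|1|1|3
0|2|1|2|0|1
2|1|3|1|1|1
2|0|1|0|0|3
[5] 3|0|1|1|3|2
2|2|1|1|1|3
0|2|1|2|0|1
2|1|3|1|1|1
2|0|1|0|0|3
[6] 3|0|1|1|3|2
2|2|2|1|1|3
0|2|1|2|0|1
2|1|3|1|1|1
2|0|1|0|0|3
[7] 3|0|1|1|3|2
2|2|3|1|1|3
0|2|1|2|0|1
2|1|3|1|1|1
2|0|1|0|0|3
[8] 3|0|2|1|3|2
2|3|0|2|1|3
0|2|2|2|0|1
2|1|3|1|1|1
2|0|1|0|0|3
[9] 3|0|2|1|3|2
2|3|1|2|1|3
0|2|2|2|0|1
2|1|3|1|1|1
2|0|1|0|0|3
[10] 3|0|2|1|3|2
2|3|2|2|1|3
0|2|2|2|0|1
2|1|3|1|1|1
2|0|1|0|0|3
[11] 3|0|2|1|3|2
2|3|3|2|1|3
0|2|2|2|0|1
2|1|3|1|1|1
2|0|1|0|0|3

47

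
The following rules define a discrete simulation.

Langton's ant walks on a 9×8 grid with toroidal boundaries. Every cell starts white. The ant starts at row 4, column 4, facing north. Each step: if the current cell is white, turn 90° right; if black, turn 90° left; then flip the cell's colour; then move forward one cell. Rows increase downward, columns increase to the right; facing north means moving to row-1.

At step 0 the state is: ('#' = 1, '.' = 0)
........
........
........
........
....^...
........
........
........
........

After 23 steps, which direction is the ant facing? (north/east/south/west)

east

step 0: ........
........
........
........
....^...
........
........
........
........
step 1: ........
........
........
........
....#>..
........
........
........
........
step 2: ........
........
........
........
....##..
.....v..
........
........
........
step 3: ........
........
........
........
....##..
....<#..
........
........
........
step 4: ........
........
........
........
....^#..
....##..
........
........
........
step 5: ........
........
........
........
...<.#..
....##..
........
........
........
step 6: ........
........
........
...^....
...#.#..
....##..
........
........
........
step 7: ........
........
........
...#>...
...#.#..
....##..
........
........
........
step 8: ........
........
........
...##...
...#v#..
....##..
........
........
........
step 9: ........
........
........
...##...
...<##..
....##..
........
........
........
step 10: ........
........
........
...##...
....##..
...v##..
........
........
........
step 11: ........
........
........
...##...
....##..
..<###..
........
........
........
step 12: ........
........
........
...##...
..^.##..
..####..
........
........
........
step 13: ........
........
........
...##...
..#>##..
..####..
........
........
........
step 14: ........
........
........
...##...
..####..
..#v##..
........
........
........
step 15: ........
........
........
...##...
..####..
..#.>#..
........
........
........
step 16: ........
........
........
...##...
..##^#..
..#..#..
........
........
........
step 17: ........
........
........
...##...
..#<.#..
..#..#..
........
........
........
step 18: ........
........
........
...##...
..#..#..
..#v.#..
........
........
........
step 19: ........
........
........
...##...
..#..#..
..<#.#..
........
........
........
step 20: ........
........
........
...##...
..#..#..
...#.#..
..v.....
........
........
step 21: ........
........
........
...##...
..#..#..
...#.#..
.<#.....
........
........
step 22: ........
........
........
...##...
..#..#..
.^.#.#..
.##.....
........
........
step 23: ........
........
........
...##...
..#..#..
.#>#.#..
.##.....
........
........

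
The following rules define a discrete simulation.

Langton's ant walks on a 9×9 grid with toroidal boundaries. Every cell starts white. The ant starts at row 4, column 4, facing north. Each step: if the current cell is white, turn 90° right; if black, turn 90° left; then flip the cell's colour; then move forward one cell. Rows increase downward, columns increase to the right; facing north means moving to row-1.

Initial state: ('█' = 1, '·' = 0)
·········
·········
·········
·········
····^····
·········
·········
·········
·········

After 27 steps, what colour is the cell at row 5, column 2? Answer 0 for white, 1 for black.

k=0  ·········
·········
·········
·········
····^····
·········
·········
·········
·········
k=1  ·········
·········
·········
·········
····█>···
·········
·········
·········
·········
k=2  ·········
·········
·········
·········
····██···
·····v···
·········
·········
·········
k=3  ·········
·········
·········
·········
····██···
····<█···
·········
·········
·········
k=4  ·········
·········
·········
·········
····^█···
····██···
·········
·········
·········
k=5  ·········
·········
·········
·········
···<·█···
····██···
·········
·········
·········
k=6  ·········
·········
·········
···^·····
···█·█···
····██···
·········
·········
·········
k=7  ·········
·········
·········
···█>····
···█·█···
····██···
·········
·········
·········
k=8  ·········
·········
·········
···██····
···█v█···
····██···
·········
·········
·········
k=9  ·········
·········
·········
···██····
···<██···
····██···
·········
·········
·········
k=10  ·········
·········
·········
···██····
····██···
···v██···
·········
·········
·········
k=11  ·········
·········
·········
···██····
····██···
··<███···
·········
·········
·········
k=12  ·········
·········
·········
···██····
··^·██···
··████···
·········
·········
·········
k=13  ·········
·········
·········
···██····
··█>██···
··████···
·········
·········
·········
k=14  ·········
·········
·········
···██····
··████···
··█v██···
·········
·········
·········
k=15  ·········
·········
·········
···██····
··████···
··█·>█···
·········
·········
·········
k=16  ·········
·········
·········
···██····
··██^█···
··█··█···
·········
·········
·········
k=17  ·········
·········
·········
···██····
··█<·█···
··█··█···
·········
·········
·········
k=18  ·········
·········
·········
···██····
··█··█···
··█v·█···
·········
·········
·········
k=19  ·········
·········
·········
···██····
··█··█···
··<█·█···
·········
·········
·········
k=20  ·········
·········
·········
···██····
··█··█···
···█·█···
··v······
·········
·········
k=21  ·········
·········
·········
···██····
··█··█···
···█·█···
·<█······
·········
·········
k=22  ·········
·········
·········
···██····
··█··█···
·^·█·█···
·██······
·········
·········
k=23  ·········
·········
·········
···██····
··█··█···
·█>█·█···
·██······
·········
·········
k=24  ·········
·········
·········
···██····
··█··█···
·███·█···
·█v······
·········
·········
k=25  ·········
·········
·········
···██····
··█··█···
·███·█···
·█·>·····
·········
·········
k=26  ·········
·········
·········
···██····
··█··█···
·███·█···
·█·█·····
···v·····
·········
k=27  ·········
·········
·········
···██····
··█··█···
·███·█···
·█·█·····
··<█·····
·········

1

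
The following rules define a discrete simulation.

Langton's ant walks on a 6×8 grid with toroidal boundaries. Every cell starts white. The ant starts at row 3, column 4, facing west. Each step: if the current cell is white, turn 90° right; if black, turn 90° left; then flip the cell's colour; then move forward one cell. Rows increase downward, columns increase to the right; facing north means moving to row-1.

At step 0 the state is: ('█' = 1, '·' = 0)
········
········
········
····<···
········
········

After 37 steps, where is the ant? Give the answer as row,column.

4,0

k=0  ········
········
········
····<···
········
········
k=1  ········
········
····^···
····█···
········
········
k=2  ········
········
····█>··
····█···
········
········
k=3  ········
········
····██··
····█v··
········
········
k=4  ········
········
····██··
····<█··
········
········
k=5  ········
········
····██··
·····█··
····v···
········
k=6  ········
········
····██··
·····█··
···<█···
········
k=7  ········
········
····██··
···^·█··
···██···
········
k=8  ········
········
····██··
···█>█··
···██···
········
k=9  ········
········
····██··
···███··
···█v···
········
k=10  ········
········
····██··
···███··
···█·>··
········
k=11  ········
········
····██··
···███··
···█·█··
·····v··
k=12  ········
········
····██··
···███··
···█·█··
····<█··
k=13  ········
········
····██··
···███··
···█^█··
····██··
k=14  ········
········
····██··
···███··
···██>··
····██··
k=15  ········
········
····██··
···██^··
···██···
····██··
k=16  ········
········
····██··
···█<···
···██···
····██··
k=17  ········
········
····██··
···█····
···█v···
····██··
k=18  ········
········
····██··
···█····
···█·>··
····██··
k=19  ········
········
····██··
···█····
···█·█··
····█v··
k=20  ········
········
····██··
···█····
···█·█··
····█·>·
k=21  ······v·
········
····██··
···█····
···█·█··
····█·█·
k=22  ·····<█·
········
····██··
···█····
···█·█··
····█·█·
k=23  ·····██·
········
····██··
···█····
···█·█··
····█^█·
k=24  ·····██·
········
····██··
···█····
···█·█··
····██>·
k=25  ·····██·
········
····██··
···█····
···█·█^·
····██··
k=26  ·····██·
········
····██··
···█····
···█·██>
····██··
k=27  ·····██·
········
····██··
···█····
···█·███
····██·v
k=28  ·····██·
········
····██··
···█····
···█·███
····██<█
k=29  ·····██·
········
····██··
···█····
···█·█^█
····████
k=30  ·····██·
········
····██··
···█····
···█·<·█
····████
k=31  ·····██·
········
····██··
···█····
···█···█
····█v██
k=32  ·····██·
········
····██··
···█····
···█···█
····█·>█
k=33  ·····██·
········
····██··
···█····
···█··^█
····█··█
k=34  ·····██·
········
····██··
···█····
···█··█>
····█··█
k=35  ·····██·
········
····██··
···█···^
···█··█·
····█··█
k=36  ·····██·
········
····██··
>··█···█
···█··█·
····█··█
k=37  ·····██·
········
····██··
█··█···█
v··█··█·
····█··█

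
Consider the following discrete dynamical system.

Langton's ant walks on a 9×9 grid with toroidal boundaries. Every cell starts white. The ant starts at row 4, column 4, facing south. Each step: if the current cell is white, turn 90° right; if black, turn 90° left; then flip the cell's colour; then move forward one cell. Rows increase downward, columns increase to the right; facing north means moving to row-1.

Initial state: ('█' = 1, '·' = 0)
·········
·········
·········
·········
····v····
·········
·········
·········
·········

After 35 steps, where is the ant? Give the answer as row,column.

0) ·········
·········
·········
·········
····v····
·········
·········
·········
·········
1) ·········
·········
·········
·········
···<█····
·········
·········
·········
·········
2) ·········
·········
·········
···^·····
···██····
·········
·········
·········
·········
3) ·········
·········
·········
···█>····
···██····
·········
·········
·········
·········
4) ·········
·········
·········
···██····
···█v····
·········
·········
·········
·········
5) ·········
·········
·········
···██····
···█·>···
·········
·········
·········
·········
6) ·········
·········
·········
···██····
···█·█···
·····v···
·········
·········
·········
7) ·········
·········
·········
···██····
···█·█···
····<█···
·········
·········
·········
8) ·········
·········
·········
···██····
···█^█···
····██···
·········
·········
·········
9) ·········
·········
·········
···██····
···██>···
····██···
·········
·········
·········
10) ·········
·········
·········
···██^···
···██····
····██···
·········
·········
·········
11) ·········
·········
·········
···███>··
···██····
····██···
·········
·········
·········
12) ·········
·········
·········
···████··
···██·v··
····██···
·········
·········
·········
13) ·········
·········
·········
···████··
···██<█··
····██···
·········
·········
·········
14) ·········
·········
·········
···██^█··
···████··
····██···
·········
·········
·········
15) ·········
·········
·········
···█<·█··
···████··
····██···
·········
·········
·········
16) ·········
·········
·········
···█··█··
···█v██··
····██···
·········
·········
·········
17) ·········
·········
·········
···█··█··
···█·>█··
····██···
·········
·········
·········
18) ·········
·········
·········
···█·^█··
···█··█··
····██···
·········
·········
·········
19) ·········
·········
·········
···█·█>··
···█··█··
····██···
·········
·········
·········
20) ·········
·········
······^··
···█·█···
···█··█··
····██···
·········
·········
·········
21) ·········
·········
······█>·
···█·█···
···█··█··
····██···
·········
·········
·········
22) ·········
·········
······██·
···█·█·v·
···█··█··
····██···
·········
·········
·········
23) ·········
·········
······██·
···█·█<█·
···█··█··
····██···
·········
·········
·········
24) ·········
·········
······^█·
···█·███·
···█··█··
····██···
·········
·········
·········
25) ·········
·········
·····<·█·
···█·███·
···█··█··
····██···
·········
·········
·········
26) ·········
·····^···
·····█·█·
···█·███·
···█··█··
····██···
·········
·········
·········
27) ·········
·····█>··
·····█·█·
···█·███·
···█··█··
····██···
·········
·········
·········
28) ·········
·····██··
·····█v█·
···█·███·
···█··█··
····██···
·········
·········
·········
29) ·········
·····██··
·····<██·
···█·███·
···█··█··
····██···
·········
·········
·········
30) ·········
·····██··
······██·
···█·v██·
···█··█··
····██···
·········
·········
·········
31) ·········
·····██··
······██·
···█··>█·
···█··█··
····██···
·········
·········
·········
32) ·········
·····██··
······^█·
···█···█·
···█··█··
····██···
·········
·········
·········
33) ·········
·····██··
·····<·█·
···█···█·
···█··█··
····██···
·········
·········
·········
34) ·········
·····^█··
·····█·█·
···█···█·
···█··█··
····██···
·········
·········
·········
35) ·········
····<·█··
·····█·█·
···█···█·
···█··█··
····██···
·········
·········
·········

1,4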